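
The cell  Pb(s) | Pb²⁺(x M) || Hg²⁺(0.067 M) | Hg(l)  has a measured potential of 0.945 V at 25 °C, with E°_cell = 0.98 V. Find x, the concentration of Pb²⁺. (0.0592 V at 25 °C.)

From the Nernst equation, log Q = n(E° − E)/0.0592 = 2(0.98 − 0.945)/0.0592 = 1.182, so Q = 15.2.
With Q = [Pb²⁺]/[Hg²⁺] and the known concentrations, [Pb²⁺] in the numerator gives [Pb²⁺] = 1.0 M.

1.0 M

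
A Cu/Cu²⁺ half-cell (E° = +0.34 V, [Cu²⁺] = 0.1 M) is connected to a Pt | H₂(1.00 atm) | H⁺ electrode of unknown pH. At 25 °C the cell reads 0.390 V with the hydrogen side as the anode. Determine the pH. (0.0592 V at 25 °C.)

pH = 1.34

E°_cell = 0.34 V and n = 2.
log Q = n(E° − E)/0.0592 = 2×(0.34 − 0.390)/0.0592 = -1.689.
With Q = [H⁺]^2 / ([Cu²⁺]·P(H₂)), solving for [H⁺] gives log[H⁺] = -1.345, so pH = 1.34.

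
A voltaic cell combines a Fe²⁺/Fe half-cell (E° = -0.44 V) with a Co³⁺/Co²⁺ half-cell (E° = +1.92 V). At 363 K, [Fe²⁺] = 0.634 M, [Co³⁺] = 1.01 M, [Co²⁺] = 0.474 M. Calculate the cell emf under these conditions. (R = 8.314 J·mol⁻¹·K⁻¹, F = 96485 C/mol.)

2.39 V

The Co³⁺/Co²⁺ couple has the higher reduction potential and acts as the cathode, so E°_cell = +1.92 − (-0.44) = 2.36 V.
Balancing electrons gives n = 2; the reaction quotient is Q = [Fe²⁺]·[Co²⁺]^2/[Co³⁺]^2 = 0.140.
E = E° − (RT/nF) ln Q = 2.36 − (8.314×363)/(2×96485) × (-1.969) = 2.360 + 0.031 = 2.391 V.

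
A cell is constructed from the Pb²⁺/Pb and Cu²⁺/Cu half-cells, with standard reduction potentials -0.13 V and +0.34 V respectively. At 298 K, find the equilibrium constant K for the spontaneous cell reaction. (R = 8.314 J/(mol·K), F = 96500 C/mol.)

E°_cell = +0.34 − (-0.13) = 0.47 V, with n = 2 electrons transferred.
At equilibrium E = 0, so the Nernst equation gives ln K = nFE°/RT = (2)(96500)(0.47)/((8.314)(298)) = 36.61.
K = e^36.61 = 8 × 10^15.

8 × 10^15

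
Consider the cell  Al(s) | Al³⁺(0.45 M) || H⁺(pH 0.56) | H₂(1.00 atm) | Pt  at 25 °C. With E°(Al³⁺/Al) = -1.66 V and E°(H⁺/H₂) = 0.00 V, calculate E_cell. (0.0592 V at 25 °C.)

1.63 V

The hydrogen couple is the cathode, so E°_cell = 1.66 V; n = 6.
[H⁺] = 10^(−0.56) = 0.28 M, and Q = [Al³⁺]^2·P(H₂)^3 / [H⁺]^6 = 464.
E = E° − (0.0592/6) log Q = 1.66 − (0.0592/6)(2.666) = 1.634 V.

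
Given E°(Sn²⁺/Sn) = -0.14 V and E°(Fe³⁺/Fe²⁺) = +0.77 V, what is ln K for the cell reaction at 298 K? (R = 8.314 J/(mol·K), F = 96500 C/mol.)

ln K = 70.9

E°_cell = +0.77 − (-0.14) = 0.91 V, with n = 2 electrons transferred.
At equilibrium E = 0, so the Nernst equation gives ln K = nFE°/RT = (2)(96500)(0.91)/((8.314)(298)) = 70.89.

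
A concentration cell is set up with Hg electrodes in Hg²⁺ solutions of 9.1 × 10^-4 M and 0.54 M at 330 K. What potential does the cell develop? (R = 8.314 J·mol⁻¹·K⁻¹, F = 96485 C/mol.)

Both half-cells are Hg²⁺/Hg, so E°_cell = 0. The concentrated side is the cathode; the cell reaction moves Hg²⁺ from high to low concentration with n = 2.
Q = [Hg²⁺]_dilute/[Hg²⁺]_conc = 9.1 × 10^-4/0.54 = 0.00169.
E = 0 − (RT/nF) ln Q = −((8.314×330)/(2×96485))(-6.386) = 0.0908 V.

0.091 V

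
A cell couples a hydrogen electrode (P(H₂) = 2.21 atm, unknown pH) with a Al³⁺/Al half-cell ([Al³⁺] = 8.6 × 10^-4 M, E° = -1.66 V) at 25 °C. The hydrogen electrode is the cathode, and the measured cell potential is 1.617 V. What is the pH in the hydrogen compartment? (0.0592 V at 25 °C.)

E°_cell = 1.66 V and n = 6.
log Q = n(E° − E)/0.0592 = 6×(1.66 − 1.617)/0.0592 = 4.358.
With Q = [Al³⁺]^2·P(H₂)^3 / [H⁺]^6, solving for [H⁺] gives log[H⁺] = -1.576, so pH = 1.58.

pH = 1.58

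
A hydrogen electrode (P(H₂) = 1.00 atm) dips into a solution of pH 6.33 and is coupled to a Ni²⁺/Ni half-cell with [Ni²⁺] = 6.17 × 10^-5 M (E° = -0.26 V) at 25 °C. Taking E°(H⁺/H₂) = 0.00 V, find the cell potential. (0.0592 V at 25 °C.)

0.010 V

The hydrogen couple is the cathode, so E°_cell = 0.26 V; n = 2.
[H⁺] = 10^(−6.33) = 4.7 × 10^-7 M, and Q = [Ni²⁺]·P(H₂) / [H⁺]^2 = 2.82 × 10^8.
E = E° − (0.0592/2) log Q = 0.26 − (0.0592/2)(8.450) = 0.010 V.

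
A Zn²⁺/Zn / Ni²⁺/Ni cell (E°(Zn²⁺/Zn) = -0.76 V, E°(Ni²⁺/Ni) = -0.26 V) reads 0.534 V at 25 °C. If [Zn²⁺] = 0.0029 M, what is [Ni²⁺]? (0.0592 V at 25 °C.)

0.041 M

From the Nernst equation, log Q = n(E° − E)/0.0592 = 2(0.50 − 0.534)/0.0592 = -1.149, so Q = 0.0710.
With Q = [Zn²⁺]/[Ni²⁺] and the known concentrations, [Ni²⁺] in the denominator gives [Ni²⁺] = 0.041 M.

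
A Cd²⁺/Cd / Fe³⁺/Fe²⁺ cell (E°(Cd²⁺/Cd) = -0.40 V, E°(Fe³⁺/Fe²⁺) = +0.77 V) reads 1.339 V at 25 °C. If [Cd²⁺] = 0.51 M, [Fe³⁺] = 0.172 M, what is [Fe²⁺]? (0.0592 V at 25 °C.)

3.4 × 10^-4 M

From the Nernst equation, log Q = n(E° − E)/0.0592 = 2(1.17 − 1.339)/0.0592 = -5.709, so Q = 1.95 × 10^-6.
With Q = [Cd²⁺]·[Fe²⁺]^2/[Fe³⁺]^2 and the known concentrations, [Fe²⁺]^2 in the numerator gives [Fe²⁺] = 3.4 × 10^-4 M.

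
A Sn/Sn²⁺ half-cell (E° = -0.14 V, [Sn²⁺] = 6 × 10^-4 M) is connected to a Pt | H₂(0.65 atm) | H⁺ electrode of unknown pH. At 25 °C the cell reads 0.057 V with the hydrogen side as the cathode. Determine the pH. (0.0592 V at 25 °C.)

E°_cell = 0.14 V and n = 2.
log Q = n(E° − E)/0.0592 = 2×(0.14 − 0.057)/0.0592 = 2.804.
With Q = [Sn²⁺]·P(H₂) / [H⁺]^2, solving for [H⁺] gives log[H⁺] = -3.106, so pH = 3.11.

pH = 3.11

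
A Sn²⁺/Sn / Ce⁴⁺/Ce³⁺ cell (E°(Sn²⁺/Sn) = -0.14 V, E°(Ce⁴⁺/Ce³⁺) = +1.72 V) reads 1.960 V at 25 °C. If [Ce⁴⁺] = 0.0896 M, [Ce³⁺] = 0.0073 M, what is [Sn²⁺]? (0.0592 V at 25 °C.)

From the Nernst equation, log Q = n(E° − E)/0.0592 = 2(1.86 − 1.960)/0.0592 = -3.378, so Q = 4.18 × 10^-4.
With Q = [Sn²⁺]·[Ce³⁺]^2/[Ce⁴⁺]^2 and the known concentrations, [Sn²⁺] in the numerator gives [Sn²⁺] = 0.063 M.

0.063 M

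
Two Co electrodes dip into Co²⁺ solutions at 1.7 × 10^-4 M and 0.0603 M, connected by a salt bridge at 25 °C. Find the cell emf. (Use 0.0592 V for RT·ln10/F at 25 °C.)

0.075 V

Both half-cells are Co²⁺/Co, so E°_cell = 0. The concentrated side is the cathode; the cell reaction moves Co²⁺ from high to low concentration with n = 2.
Q = [Co²⁺]_dilute/[Co²⁺]_conc = 1.7 × 10^-4/0.0603 = 0.00282.
E = 0 − (0.0592/2) log Q = −(0.0592/2)(-2.550) = 0.0755 V.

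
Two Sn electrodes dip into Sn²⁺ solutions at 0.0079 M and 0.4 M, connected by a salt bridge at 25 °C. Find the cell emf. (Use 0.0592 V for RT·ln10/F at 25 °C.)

0.050 V

Both half-cells are Sn²⁺/Sn, so E°_cell = 0. The concentrated side is the cathode; the cell reaction moves Sn²⁺ from high to low concentration with n = 2.
Q = [Sn²⁺]_dilute/[Sn²⁺]_conc = 0.0079/0.4 = 0.0198.
E = 0 − (0.0592/2) log Q = −(0.0592/2)(-1.704) = 0.0504 V.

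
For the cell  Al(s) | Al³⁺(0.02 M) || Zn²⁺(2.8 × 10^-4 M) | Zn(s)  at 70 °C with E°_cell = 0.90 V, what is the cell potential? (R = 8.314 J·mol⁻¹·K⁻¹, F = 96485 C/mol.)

Balancing electrons gives n = 6; the reaction quotient is Q = [Al³⁺]^2/[Zn²⁺]^3 = 1.82 × 10^7.
E = E° − (RT/nF) ln Q = 0.90 − (8.314×343)/(6×96485) × (16.718) = 0.900 − 0.082 = 0.818 V.

0.818 V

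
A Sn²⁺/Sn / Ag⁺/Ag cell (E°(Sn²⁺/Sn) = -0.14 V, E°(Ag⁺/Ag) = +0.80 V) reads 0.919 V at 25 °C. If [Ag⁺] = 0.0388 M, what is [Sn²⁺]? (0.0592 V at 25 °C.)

0.0077 M

From the Nernst equation, log Q = n(E° − E)/0.0592 = 2(0.94 − 0.919)/0.0592 = 0.709, so Q = 5.12.
With Q = [Sn²⁺]/[Ag⁺]^2 and the known concentrations, [Sn²⁺] in the numerator gives [Sn²⁺] = 0.0077 M.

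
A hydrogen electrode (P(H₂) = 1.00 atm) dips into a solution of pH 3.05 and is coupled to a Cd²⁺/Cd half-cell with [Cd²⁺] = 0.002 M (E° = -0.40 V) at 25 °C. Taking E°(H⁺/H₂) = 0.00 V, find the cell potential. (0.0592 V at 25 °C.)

0.30 V

The hydrogen couple is the cathode, so E°_cell = 0.40 V; n = 2.
[H⁺] = 10^(−3.05) = 8.9 × 10^-4 M, and Q = [Cd²⁺]·P(H₂) / [H⁺]^2 = 2520.
E = E° − (0.0592/2) log Q = 0.40 − (0.0592/2)(3.401) = 0.299 V.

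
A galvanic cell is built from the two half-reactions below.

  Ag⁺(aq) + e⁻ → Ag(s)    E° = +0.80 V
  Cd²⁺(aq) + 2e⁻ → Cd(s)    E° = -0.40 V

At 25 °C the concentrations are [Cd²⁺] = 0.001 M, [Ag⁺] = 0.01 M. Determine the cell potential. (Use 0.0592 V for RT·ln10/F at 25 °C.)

The Ag⁺/Ag couple has the higher reduction potential and acts as the cathode, so E°_cell = +0.80 − (-0.40) = 1.20 V.
Balancing electrons gives n = 2; the reaction quotient is Q = [Cd²⁺]/[Ag⁺]^2 = 10.0.
At 25 °C, E = E° − (0.0592/n) log Q = 1.20 − (0.0592/2)(1.000) = 1.200 − 0.030 = 1.170 V.

1.17 V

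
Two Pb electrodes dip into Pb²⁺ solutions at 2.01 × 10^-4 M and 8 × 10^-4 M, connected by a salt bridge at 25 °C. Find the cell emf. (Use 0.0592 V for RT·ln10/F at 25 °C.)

Both half-cells are Pb²⁺/Pb, so E°_cell = 0. The concentrated side is the cathode; the cell reaction moves Pb²⁺ from high to low concentration with n = 2.
Q = [Pb²⁺]_dilute/[Pb²⁺]_conc = 2.01 × 10^-4/8 × 10^-4 = 0.251.
E = 0 − (0.0592/2) log Q = −(0.0592/2)(-0.600) = 0.0178 V.

0.018 V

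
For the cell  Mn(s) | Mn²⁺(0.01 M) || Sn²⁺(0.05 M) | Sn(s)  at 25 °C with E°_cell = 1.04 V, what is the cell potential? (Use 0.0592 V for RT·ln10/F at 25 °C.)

Balancing electrons gives n = 2; the reaction quotient is Q = [Mn²⁺]/[Sn²⁺] = 0.200.
At 25 °C, E = E° − (0.0592/n) log Q = 1.04 − (0.0592/2)(-0.699) = 1.040 + 0.021 = 1.061 V.

1.06 V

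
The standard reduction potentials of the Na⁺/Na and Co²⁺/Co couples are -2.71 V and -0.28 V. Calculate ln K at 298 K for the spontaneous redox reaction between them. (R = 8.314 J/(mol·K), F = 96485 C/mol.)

E°_cell = -0.28 − (-2.71) = 2.43 V, with n = 2 electrons transferred.
At equilibrium E = 0, so the Nernst equation gives ln K = nFE°/RT = (2)(96485)(2.43)/((8.314)(298)) = 189.26.

ln K = 189.3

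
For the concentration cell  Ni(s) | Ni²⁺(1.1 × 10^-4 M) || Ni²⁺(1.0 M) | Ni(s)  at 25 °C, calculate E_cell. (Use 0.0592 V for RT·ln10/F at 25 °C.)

0.12 V

Both half-cells are Ni²⁺/Ni, so E°_cell = 0. The concentrated side is the cathode; the cell reaction moves Ni²⁺ from high to low concentration with n = 2.
Q = [Ni²⁺]_dilute/[Ni²⁺]_conc = 1.1 × 10^-4/1.0 = 1.1 × 10^-4.
E = 0 − (0.0592/2) log Q = −(0.0592/2)(-3.959) = 0.1172 V.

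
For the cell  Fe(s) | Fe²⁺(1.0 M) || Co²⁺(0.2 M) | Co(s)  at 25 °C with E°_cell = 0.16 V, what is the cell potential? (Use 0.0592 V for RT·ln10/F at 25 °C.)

0.139 V

Balancing electrons gives n = 2; the reaction quotient is Q = [Fe²⁺]/[Co²⁺] = 5.00.
At 25 °C, E = E° − (0.0592/n) log Q = 0.16 − (0.0592/2)(0.699) = 0.160 − 0.021 = 0.139 V.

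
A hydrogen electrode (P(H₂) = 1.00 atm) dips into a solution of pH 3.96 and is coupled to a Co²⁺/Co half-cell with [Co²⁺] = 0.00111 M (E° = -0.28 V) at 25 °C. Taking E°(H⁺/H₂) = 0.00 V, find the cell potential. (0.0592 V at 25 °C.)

The hydrogen couple is the cathode, so E°_cell = 0.28 V; n = 2.
[H⁺] = 10^(−3.96) = 1.1 × 10^-4 M, and Q = [Co²⁺]·P(H₂) / [H⁺]^2 = 9.23 × 10^4.
E = E° − (0.0592/2) log Q = 0.28 − (0.0592/2)(4.965) = 0.133 V.

0.13 V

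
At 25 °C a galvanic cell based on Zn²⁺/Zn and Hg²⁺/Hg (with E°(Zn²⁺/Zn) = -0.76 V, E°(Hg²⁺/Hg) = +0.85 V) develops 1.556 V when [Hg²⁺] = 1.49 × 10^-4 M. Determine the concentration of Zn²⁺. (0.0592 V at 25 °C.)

From the Nernst equation, log Q = n(E° − E)/0.0592 = 2(1.61 − 1.556)/0.0592 = 1.824, so Q = 66.7.
With Q = [Zn²⁺]/[Hg²⁺] and the known concentrations, [Zn²⁺] in the numerator gives [Zn²⁺] = 0.0099 M.

0.0099 M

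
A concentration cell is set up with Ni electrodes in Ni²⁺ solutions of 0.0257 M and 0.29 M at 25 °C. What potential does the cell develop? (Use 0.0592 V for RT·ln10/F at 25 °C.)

Both half-cells are Ni²⁺/Ni, so E°_cell = 0. The concentrated side is the cathode; the cell reaction moves Ni²⁺ from high to low concentration with n = 2.
Q = [Ni²⁺]_dilute/[Ni²⁺]_conc = 0.0257/0.29 = 0.0886.
E = 0 − (0.0592/2) log Q = −(0.0592/2)(-1.052) = 0.0311 V.

0.031 V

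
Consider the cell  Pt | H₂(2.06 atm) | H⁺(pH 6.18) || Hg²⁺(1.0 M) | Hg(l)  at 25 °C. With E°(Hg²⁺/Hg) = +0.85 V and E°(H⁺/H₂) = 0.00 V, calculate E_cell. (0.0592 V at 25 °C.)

1.23 V

The Hg²⁺/Hg couple is the cathode, so E°_cell = 0.85 V; n = 2.
[H⁺] = 10^(−6.18) = 6.6 × 10^-7 M, and Q = [H⁺]^2 / ([Hg²⁺]·P(H₂)) = 2.12 × 10^-13.
E = E° − (0.0592/2) log Q = 0.85 − (0.0592/2)(-12.674) = 1.225 V.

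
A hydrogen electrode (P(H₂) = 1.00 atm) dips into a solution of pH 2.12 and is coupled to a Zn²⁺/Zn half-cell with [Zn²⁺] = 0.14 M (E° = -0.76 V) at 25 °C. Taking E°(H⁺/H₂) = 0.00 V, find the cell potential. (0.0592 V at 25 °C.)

The hydrogen couple is the cathode, so E°_cell = 0.76 V; n = 2.
[H⁺] = 10^(−2.12) = 0.0076 M, and Q = [Zn²⁺]·P(H₂) / [H⁺]^2 = 2430.
E = E° − (0.0592/2) log Q = 0.76 − (0.0592/2)(3.386) = 0.660 V.

0.66 V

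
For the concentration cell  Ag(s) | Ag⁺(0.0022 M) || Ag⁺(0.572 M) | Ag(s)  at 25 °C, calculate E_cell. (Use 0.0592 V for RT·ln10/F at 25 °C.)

0.14 V

Both half-cells are Ag⁺/Ag, so E°_cell = 0. The concentrated side is the cathode; the cell reaction moves Ag⁺ from high to low concentration with n = 1.
Q = [Ag⁺]_dilute/[Ag⁺]_conc = 0.0022/0.572 = 0.00385.
E = 0 − (0.0592/1) log Q = −(0.0592/1)(-2.415) = 0.1430 V.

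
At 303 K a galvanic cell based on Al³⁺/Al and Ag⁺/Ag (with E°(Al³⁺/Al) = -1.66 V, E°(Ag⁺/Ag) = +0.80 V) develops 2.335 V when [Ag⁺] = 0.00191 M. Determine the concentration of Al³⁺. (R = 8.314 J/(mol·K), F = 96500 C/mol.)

0.012 M

From the Nernst equation, ln Q = nF(E° − E)/RT = 3×96500×(2.46 − 2.335)/(8.314×303) = 14.365, so Q = 1.73 × 10^6.
With Q = [Al³⁺]/[Ag⁺]^3 and the known concentrations, [Al³⁺] in the numerator gives [Al³⁺] = 0.012 M.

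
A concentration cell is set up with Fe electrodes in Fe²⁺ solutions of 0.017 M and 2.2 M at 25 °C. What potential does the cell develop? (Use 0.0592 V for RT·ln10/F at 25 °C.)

0.063 V

Both half-cells are Fe²⁺/Fe, so E°_cell = 0. The concentrated side is the cathode; the cell reaction moves Fe²⁺ from high to low concentration with n = 2.
Q = [Fe²⁺]_dilute/[Fe²⁺]_conc = 0.017/2.2 = 0.00773.
E = 0 − (0.0592/2) log Q = −(0.0592/2)(-2.112) = 0.0625 V.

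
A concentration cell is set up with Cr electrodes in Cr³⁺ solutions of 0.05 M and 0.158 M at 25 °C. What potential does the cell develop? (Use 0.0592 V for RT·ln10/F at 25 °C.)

Both half-cells are Cr³⁺/Cr, so E°_cell = 0. The concentrated side is the cathode; the cell reaction moves Cr³⁺ from high to low concentration with n = 3.
Q = [Cr³⁺]_dilute/[Cr³⁺]_conc = 0.05/0.158 = 0.316.
E = 0 − (0.0592/3) log Q = −(0.0592/3)(-0.500) = 0.0099 V.

0.010 V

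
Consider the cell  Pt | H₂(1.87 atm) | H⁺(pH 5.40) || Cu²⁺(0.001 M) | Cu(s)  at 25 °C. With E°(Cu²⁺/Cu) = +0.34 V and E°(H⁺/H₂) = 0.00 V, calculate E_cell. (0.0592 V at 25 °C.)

0.58 V

The Cu²⁺/Cu couple is the cathode, so E°_cell = 0.34 V; n = 2.
[H⁺] = 10^(−5.40) = 4 × 10^-6 M, and Q = [H⁺]^2 / ([Cu²⁺]·P(H₂)) = 8.48 × 10^-9.
E = E° − (0.0592/2) log Q = 0.34 − (0.0592/2)(-8.072) = 0.579 V.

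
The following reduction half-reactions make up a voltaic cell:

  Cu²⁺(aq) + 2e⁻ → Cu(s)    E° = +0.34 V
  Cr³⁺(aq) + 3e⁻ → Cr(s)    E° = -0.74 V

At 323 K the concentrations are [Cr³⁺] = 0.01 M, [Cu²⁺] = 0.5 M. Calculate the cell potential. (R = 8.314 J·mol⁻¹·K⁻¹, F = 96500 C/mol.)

The Cu²⁺/Cu couple has the higher reduction potential and acts as the cathode, so E°_cell = +0.34 − (-0.74) = 1.08 V.
Balancing electrons gives n = 6; the reaction quotient is Q = [Cr³⁺]^2/[Cu²⁺]^3 = 8 × 10^-4.
E = E° − (RT/nF) ln Q = 1.08 − (8.314×323)/(6×96500) × (-7.131) = 1.080 + 0.033 = 1.113 V.

1.11 V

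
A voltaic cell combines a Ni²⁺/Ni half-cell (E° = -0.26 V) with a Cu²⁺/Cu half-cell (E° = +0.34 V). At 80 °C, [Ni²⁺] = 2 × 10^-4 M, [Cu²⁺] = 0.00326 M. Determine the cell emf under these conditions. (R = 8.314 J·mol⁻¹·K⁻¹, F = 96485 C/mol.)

The Cu²⁺/Cu couple has the higher reduction potential and acts as the cathode, so E°_cell = +0.34 − (-0.26) = 0.60 V.
Balancing electrons gives n = 2; the reaction quotient is Q = [Ni²⁺]/[Cu²⁺] = 0.0613.
E = E° − (RT/nF) ln Q = 0.60 − (8.314×353)/(2×96485) × (-2.791) = 0.600 + 0.042 = 0.642 V.

0.642 V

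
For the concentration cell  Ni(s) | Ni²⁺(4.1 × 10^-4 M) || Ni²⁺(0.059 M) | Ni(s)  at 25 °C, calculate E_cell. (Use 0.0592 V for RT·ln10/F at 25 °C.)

0.064 V

Both half-cells are Ni²⁺/Ni, so E°_cell = 0. The concentrated side is the cathode; the cell reaction moves Ni²⁺ from high to low concentration with n = 2.
Q = [Ni²⁺]_dilute/[Ni²⁺]_conc = 4.1 × 10^-4/0.059 = 0.00695.
E = 0 − (0.0592/2) log Q = −(0.0592/2)(-2.158) = 0.0639 V.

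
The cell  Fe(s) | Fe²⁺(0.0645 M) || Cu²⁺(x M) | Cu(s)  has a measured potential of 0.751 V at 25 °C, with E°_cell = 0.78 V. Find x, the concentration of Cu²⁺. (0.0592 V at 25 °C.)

From the Nernst equation, log Q = n(E° − E)/0.0592 = 2(0.78 − 0.751)/0.0592 = 0.980, so Q = 9.54.
With Q = [Fe²⁺]/[Cu²⁺] and the known concentrations, [Cu²⁺] in the denominator gives [Cu²⁺] = 0.0068 M.

0.0068 M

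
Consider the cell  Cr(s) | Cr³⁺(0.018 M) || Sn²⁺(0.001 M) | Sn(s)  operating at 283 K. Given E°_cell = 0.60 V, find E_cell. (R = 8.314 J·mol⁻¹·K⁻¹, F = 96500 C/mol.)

0.548 V

Balancing electrons gives n = 6; the reaction quotient is Q = [Cr³⁺]^2/[Sn²⁺]^3 = 3.24 × 10^5.
E = E° − (RT/nF) ln Q = 0.60 − (8.314×283)/(6×96500) × (12.688) = 0.600 − 0.052 = 0.548 V.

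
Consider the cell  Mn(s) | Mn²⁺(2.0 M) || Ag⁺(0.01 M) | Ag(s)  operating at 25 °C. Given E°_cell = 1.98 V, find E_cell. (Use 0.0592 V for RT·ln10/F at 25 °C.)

1.85 V

Balancing electrons gives n = 2; the reaction quotient is Q = [Mn²⁺]/[Ag⁺]^2 = 2 × 10^4.
At 25 °C, E = E° − (0.0592/n) log Q = 1.98 − (0.0592/2)(4.301) = 1.980 − 0.127 = 1.853 V.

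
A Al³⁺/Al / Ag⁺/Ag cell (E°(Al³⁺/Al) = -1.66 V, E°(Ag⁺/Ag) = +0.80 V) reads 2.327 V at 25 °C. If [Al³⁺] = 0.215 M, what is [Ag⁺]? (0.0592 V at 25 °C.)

0.0034 M

From the Nernst equation, log Q = n(E° − E)/0.0592 = 3(2.46 − 2.327)/0.0592 = 6.740, so Q = 5.49 × 10^6.
With Q = [Al³⁺]/[Ag⁺]^3 and the known concentrations, [Ag⁺]^3 in the denominator gives [Ag⁺] = 0.0034 M.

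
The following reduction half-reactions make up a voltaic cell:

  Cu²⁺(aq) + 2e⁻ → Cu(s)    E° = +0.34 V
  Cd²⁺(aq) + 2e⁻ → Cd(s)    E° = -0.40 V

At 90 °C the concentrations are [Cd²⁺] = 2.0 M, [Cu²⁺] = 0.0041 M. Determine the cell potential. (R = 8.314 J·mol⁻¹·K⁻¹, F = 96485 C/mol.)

The Cu²⁺/Cu couple has the higher reduction potential and acts as the cathode, so E°_cell = +0.34 − (-0.40) = 0.74 V.
Balancing electrons gives n = 2; the reaction quotient is Q = [Cd²⁺]/[Cu²⁺] = 488.
E = E° − (RT/nF) ln Q = 0.74 − (8.314×363)/(2×96485) × (6.190) = 0.740 − 0.097 = 0.643 V.

0.643 V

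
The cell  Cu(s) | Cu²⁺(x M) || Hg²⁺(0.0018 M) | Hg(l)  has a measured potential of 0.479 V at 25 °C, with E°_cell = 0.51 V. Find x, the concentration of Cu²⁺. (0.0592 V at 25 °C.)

0.02 M

From the Nernst equation, log Q = n(E° − E)/0.0592 = 2(0.51 − 0.479)/0.0592 = 1.047, so Q = 11.2.
With Q = [Cu²⁺]/[Hg²⁺] and the known concentrations, [Cu²⁺] in the numerator gives [Cu²⁺] = 0.02 M.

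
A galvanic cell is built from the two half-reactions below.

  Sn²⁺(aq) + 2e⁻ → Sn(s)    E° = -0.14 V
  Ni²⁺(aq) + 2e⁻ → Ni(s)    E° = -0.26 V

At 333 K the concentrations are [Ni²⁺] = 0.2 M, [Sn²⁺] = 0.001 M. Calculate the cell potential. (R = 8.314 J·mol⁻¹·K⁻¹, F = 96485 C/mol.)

0.044 V

The Sn²⁺/Sn couple has the higher reduction potential and acts as the cathode, so E°_cell = -0.14 − (-0.26) = 0.12 V.
Balancing electrons gives n = 2; the reaction quotient is Q = [Ni²⁺]/[Sn²⁺] = 200.
E = E° − (RT/nF) ln Q = 0.12 − (8.314×333)/(2×96485) × (5.298) = 0.120 − 0.076 = 0.044 V.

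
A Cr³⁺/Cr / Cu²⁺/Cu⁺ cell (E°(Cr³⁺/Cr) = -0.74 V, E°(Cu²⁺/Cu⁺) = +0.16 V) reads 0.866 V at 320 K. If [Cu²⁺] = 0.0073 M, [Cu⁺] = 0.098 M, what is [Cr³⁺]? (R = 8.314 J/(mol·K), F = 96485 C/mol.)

From the Nernst equation, ln Q = nF(E° − E)/RT = 3×96485×(0.90 − 0.866)/(8.314×320) = 3.699, so Q = 40.4.
With Q = [Cr³⁺]·[Cu⁺]^3/[Cu²⁺]^3 and the known concentrations, [Cr³⁺] in the numerator gives [Cr³⁺] = 0.017 M.

0.017 M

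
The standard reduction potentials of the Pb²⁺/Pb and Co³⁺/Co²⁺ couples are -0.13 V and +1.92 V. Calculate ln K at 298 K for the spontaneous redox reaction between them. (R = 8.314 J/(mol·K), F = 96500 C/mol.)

E°_cell = +1.92 − (-0.13) = 2.05 V, with n = 2 electrons transferred.
At equilibrium E = 0, so the Nernst equation gives ln K = nFE°/RT = (2)(96500)(2.05)/((8.314)(298)) = 159.69.

ln K = 159.7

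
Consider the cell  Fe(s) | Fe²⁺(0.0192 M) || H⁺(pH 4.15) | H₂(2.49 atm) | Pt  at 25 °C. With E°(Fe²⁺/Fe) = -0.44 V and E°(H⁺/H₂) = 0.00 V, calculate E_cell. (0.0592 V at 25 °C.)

The hydrogen couple is the cathode, so E°_cell = 0.44 V; n = 2.
[H⁺] = 10^(−4.15) = 7.1 × 10^-5 M, and Q = [Fe²⁺]·P(H₂) / [H⁺]^2 = 9.54 × 10^6.
E = E° − (0.0592/2) log Q = 0.44 − (0.0592/2)(6.980) = 0.233 V.

0.23 V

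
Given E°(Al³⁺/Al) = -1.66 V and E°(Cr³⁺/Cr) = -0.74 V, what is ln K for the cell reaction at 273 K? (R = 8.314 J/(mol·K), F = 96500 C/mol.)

E°_cell = -0.74 − (-1.66) = 0.92 V, with n = 3 electrons transferred.
At equilibrium E = 0, so the Nernst equation gives ln K = nFE°/RT = (3)(96500)(0.92)/((8.314)(273)) = 117.34.

ln K = 117.3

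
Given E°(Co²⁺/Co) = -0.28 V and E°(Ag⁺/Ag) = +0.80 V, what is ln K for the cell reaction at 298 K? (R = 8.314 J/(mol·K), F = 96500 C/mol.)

E°_cell = +0.80 − (-0.28) = 1.08 V, with n = 2 electrons transferred.
At equilibrium E = 0, so the Nernst equation gives ln K = nFE°/RT = (2)(96500)(1.08)/((8.314)(298)) = 84.13.

ln K = 84.1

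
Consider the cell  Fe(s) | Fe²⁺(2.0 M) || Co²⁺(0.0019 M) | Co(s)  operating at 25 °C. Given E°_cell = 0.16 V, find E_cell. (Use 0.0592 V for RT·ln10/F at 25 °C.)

0.071 V

Balancing electrons gives n = 2; the reaction quotient is Q = [Fe²⁺]/[Co²⁺] = 1050.
At 25 °C, E = E° − (0.0592/n) log Q = 0.16 − (0.0592/2)(3.022) = 0.160 − 0.089 = 0.071 V.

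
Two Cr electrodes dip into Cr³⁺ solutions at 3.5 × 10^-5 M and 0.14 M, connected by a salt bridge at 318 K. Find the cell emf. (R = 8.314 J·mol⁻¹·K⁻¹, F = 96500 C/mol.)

0.076 V

Both half-cells are Cr³⁺/Cr, so E°_cell = 0. The concentrated side is the cathode; the cell reaction moves Cr³⁺ from high to low concentration with n = 3.
Q = [Cr³⁺]_dilute/[Cr³⁺]_conc = 3.5 × 10^-5/0.14 = 2.5 × 10^-4.
E = 0 − (RT/nF) ln Q = −((8.314×318)/(3×96500))(-8.294) = 0.0757 V.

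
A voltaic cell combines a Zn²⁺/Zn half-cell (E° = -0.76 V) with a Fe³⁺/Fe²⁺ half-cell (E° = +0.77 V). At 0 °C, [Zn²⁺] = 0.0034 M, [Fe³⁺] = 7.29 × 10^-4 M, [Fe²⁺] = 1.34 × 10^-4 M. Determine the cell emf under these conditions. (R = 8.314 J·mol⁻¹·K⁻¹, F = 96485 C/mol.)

The Fe³⁺/Fe²⁺ couple has the higher reduction potential and acts as the cathode, so E°_cell = +0.77 − (-0.76) = 1.53 V.
Balancing electrons gives n = 2; the reaction quotient is Q = [Zn²⁺]·[Fe²⁺]^2/[Fe³⁺]^2 = 1.15 × 10^-4.
E = E° − (RT/nF) ln Q = 1.53 − (8.314×273)/(2×96485) × (-9.072) = 1.530 + 0.107 = 1.637 V.

1.64 V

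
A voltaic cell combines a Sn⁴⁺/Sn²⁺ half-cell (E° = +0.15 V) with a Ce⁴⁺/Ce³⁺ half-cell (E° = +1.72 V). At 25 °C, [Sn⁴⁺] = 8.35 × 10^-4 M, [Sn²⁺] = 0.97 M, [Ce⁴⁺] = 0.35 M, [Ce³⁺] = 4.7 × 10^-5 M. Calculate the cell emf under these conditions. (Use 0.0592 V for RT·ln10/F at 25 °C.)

1.89 V

The Ce⁴⁺/Ce³⁺ couple has the higher reduction potential and acts as the cathode, so E°_cell = +1.72 − (+0.15) = 1.57 V.
Balancing electrons gives n = 2; the reaction quotient is Q = [Sn⁴⁺]·[Ce³⁺]^2/([Sn²⁺]·[Ce⁴⁺]^2) = 1.55 × 10^-11.
At 25 °C, E = E° − (0.0592/n) log Q = 1.57 − (0.0592/2)(-10.809) = 1.570 + 0.320 = 1.890 V.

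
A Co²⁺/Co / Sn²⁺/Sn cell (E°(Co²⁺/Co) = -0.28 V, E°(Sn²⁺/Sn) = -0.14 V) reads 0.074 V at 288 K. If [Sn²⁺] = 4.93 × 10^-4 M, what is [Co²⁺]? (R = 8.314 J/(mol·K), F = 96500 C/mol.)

0.1 M

From the Nernst equation, ln Q = nF(E° − E)/RT = 2×96500×(0.14 − 0.074)/(8.314×288) = 5.320, so Q = 204.
With Q = [Co²⁺]/[Sn²⁺] and the known concentrations, [Co²⁺] in the numerator gives [Co²⁺] = 0.1 M.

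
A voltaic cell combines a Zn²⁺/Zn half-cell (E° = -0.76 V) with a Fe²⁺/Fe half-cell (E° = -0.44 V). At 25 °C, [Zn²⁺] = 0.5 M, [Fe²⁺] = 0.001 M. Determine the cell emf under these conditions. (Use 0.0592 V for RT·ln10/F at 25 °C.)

0.240 V

The Fe²⁺/Fe couple has the higher reduction potential and acts as the cathode, so E°_cell = -0.44 − (-0.76) = 0.32 V.
Balancing electrons gives n = 2; the reaction quotient is Q = [Zn²⁺]/[Fe²⁺] = 500.
At 25 °C, E = E° − (0.0592/n) log Q = 0.32 − (0.0592/2)(2.699) = 0.320 − 0.080 = 0.240 V.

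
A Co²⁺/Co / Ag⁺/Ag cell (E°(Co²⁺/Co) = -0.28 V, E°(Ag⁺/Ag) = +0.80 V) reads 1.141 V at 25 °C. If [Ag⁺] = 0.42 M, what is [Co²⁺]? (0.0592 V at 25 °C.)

From the Nernst equation, log Q = n(E° − E)/0.0592 = 2(1.08 − 1.141)/0.0592 = -2.061, so Q = 0.00869.
With Q = [Co²⁺]/[Ag⁺]^2 and the known concentrations, [Co²⁺] in the numerator gives [Co²⁺] = 0.0015 M.

0.0015 M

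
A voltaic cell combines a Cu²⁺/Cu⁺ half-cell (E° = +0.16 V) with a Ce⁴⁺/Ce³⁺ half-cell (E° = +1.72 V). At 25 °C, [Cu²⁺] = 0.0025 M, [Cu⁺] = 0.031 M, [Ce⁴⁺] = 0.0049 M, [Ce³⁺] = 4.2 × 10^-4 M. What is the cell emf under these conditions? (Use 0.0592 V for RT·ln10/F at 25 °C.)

1.69 V

The Ce⁴⁺/Ce³⁺ couple has the higher reduction potential and acts as the cathode, so E°_cell = +1.72 − (+0.16) = 1.56 V.
Balancing electrons gives n = 1; the reaction quotient is Q = [Cu²⁺]·[Ce³⁺]/([Cu⁺]·[Ce⁴⁺]) = 0.00691.
At 25 °C, E = E° − (0.0592/n) log Q = 1.56 − (0.0592/1)(-2.160) = 1.560 + 0.128 = 1.688 V.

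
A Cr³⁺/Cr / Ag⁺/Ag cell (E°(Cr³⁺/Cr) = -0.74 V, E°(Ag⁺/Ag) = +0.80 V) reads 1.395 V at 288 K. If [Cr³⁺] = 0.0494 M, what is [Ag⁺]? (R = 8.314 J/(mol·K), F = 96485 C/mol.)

From the Nernst equation, ln Q = nF(E° − E)/RT = 3×96485×(1.54 − 1.395)/(8.314×288) = 17.529, so Q = 4.1 × 10^7.
With Q = [Cr³⁺]/[Ag⁺]^3 and the known concentrations, [Ag⁺]^3 in the denominator gives [Ag⁺] = 0.0011 M.

0.0011 M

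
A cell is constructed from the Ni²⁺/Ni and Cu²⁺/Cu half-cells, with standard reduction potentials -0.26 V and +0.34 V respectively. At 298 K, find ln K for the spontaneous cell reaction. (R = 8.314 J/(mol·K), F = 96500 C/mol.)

ln K = 46.7

E°_cell = +0.34 − (-0.26) = 0.60 V, with n = 2 electrons transferred.
At equilibrium E = 0, so the Nernst equation gives ln K = nFE°/RT = (2)(96500)(0.60)/((8.314)(298)) = 46.74.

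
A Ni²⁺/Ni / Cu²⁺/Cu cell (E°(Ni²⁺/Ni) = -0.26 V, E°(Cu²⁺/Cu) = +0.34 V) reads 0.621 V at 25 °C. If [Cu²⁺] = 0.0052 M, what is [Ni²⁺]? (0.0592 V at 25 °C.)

From the Nernst equation, log Q = n(E° − E)/0.0592 = 2(0.60 − 0.621)/0.0592 = -0.709, so Q = 0.195.
With Q = [Ni²⁺]/[Cu²⁺] and the known concentrations, [Ni²⁺] in the numerator gives [Ni²⁺] = 0.001 M.

0.001 M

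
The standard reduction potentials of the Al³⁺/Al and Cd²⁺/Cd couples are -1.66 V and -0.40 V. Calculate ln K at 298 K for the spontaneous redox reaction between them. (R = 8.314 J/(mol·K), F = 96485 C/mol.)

E°_cell = -0.40 − (-1.66) = 1.26 V, with n = 6 electrons transferred.
At equilibrium E = 0, so the Nernst equation gives ln K = nFE°/RT = (6)(96485)(1.26)/((8.314)(298)) = 294.41.

ln K = 294.4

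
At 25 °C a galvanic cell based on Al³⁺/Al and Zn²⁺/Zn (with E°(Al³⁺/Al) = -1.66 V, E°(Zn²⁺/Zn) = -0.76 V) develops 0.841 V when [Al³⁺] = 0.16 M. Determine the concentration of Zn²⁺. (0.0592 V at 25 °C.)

From the Nernst equation, log Q = n(E° − E)/0.0592 = 6(0.90 − 0.841)/0.0592 = 5.980, so Q = 9.54 × 10^5.
With Q = [Al³⁺]^2/[Zn²⁺]^3 and the known concentrations, [Zn²⁺]^3 in the denominator gives [Zn²⁺] = 0.003 M.

0.003 M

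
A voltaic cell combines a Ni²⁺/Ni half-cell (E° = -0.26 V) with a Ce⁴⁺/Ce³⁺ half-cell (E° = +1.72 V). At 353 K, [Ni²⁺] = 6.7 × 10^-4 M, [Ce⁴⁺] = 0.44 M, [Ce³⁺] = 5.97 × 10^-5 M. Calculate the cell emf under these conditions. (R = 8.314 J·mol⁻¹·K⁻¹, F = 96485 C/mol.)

2.36 V

The Ce⁴⁺/Ce³⁺ couple has the higher reduction potential and acts as the cathode, so E°_cell = +1.72 − (-0.26) = 1.98 V.
Balancing electrons gives n = 2; the reaction quotient is Q = [Ni²⁺]·[Ce³⁺]^2/[Ce⁴⁺]^2 = 1.23 × 10^-11.
E = E° − (RT/nF) ln Q = 1.98 − (8.314×353)/(2×96485) × (-25.119) = 1.980 + 0.382 = 2.362 V.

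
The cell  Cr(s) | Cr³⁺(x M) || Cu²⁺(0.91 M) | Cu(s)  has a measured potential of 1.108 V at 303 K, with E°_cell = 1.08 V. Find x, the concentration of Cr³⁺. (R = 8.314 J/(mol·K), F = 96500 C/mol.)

From the Nernst equation, ln Q = nF(E° − E)/RT = 6×96500×(1.08 − 1.108)/(8.314×303) = -6.436, so Q = 0.00160.
With Q = [Cr³⁺]^2/[Cu²⁺]^3 and the known concentrations, [Cr³⁺]^2 in the numerator gives [Cr³⁺] = 0.035 M.

0.035 M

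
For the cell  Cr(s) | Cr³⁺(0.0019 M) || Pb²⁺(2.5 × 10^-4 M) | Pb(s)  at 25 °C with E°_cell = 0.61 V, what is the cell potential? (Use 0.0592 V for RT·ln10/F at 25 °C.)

Balancing electrons gives n = 6; the reaction quotient is Q = [Cr³⁺]^2/[Pb²⁺]^3 = 2.31 × 10^5.
At 25 °C, E = E° − (0.0592/n) log Q = 0.61 − (0.0592/6)(5.364) = 0.610 − 0.053 = 0.557 V.

0.557 V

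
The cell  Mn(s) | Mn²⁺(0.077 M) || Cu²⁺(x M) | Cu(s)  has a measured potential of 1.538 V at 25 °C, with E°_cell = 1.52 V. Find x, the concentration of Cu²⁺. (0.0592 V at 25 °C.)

0.31 M

From the Nernst equation, log Q = n(E° − E)/0.0592 = 2(1.52 − 1.538)/0.0592 = -0.608, so Q = 0.247.
With Q = [Mn²⁺]/[Cu²⁺] and the known concentrations, [Cu²⁺] in the denominator gives [Cu²⁺] = 0.31 M.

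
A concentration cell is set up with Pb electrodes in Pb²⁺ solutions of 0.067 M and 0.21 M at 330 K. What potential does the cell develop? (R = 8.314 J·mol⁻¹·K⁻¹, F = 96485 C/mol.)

Both half-cells are Pb²⁺/Pb, so E°_cell = 0. The concentrated side is the cathode; the cell reaction moves Pb²⁺ from high to low concentration with n = 2.
Q = [Pb²⁺]_dilute/[Pb²⁺]_conc = 0.067/0.21 = 0.319.
E = 0 − (RT/nF) ln Q = −((8.314×330)/(2×96485))(-1.142) = 0.0162 V.

0.016 V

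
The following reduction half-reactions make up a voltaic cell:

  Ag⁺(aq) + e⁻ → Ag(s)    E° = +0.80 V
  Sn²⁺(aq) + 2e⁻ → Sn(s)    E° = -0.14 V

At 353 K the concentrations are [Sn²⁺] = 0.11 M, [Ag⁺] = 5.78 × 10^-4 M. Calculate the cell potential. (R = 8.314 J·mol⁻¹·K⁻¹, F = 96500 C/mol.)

The Ag⁺/Ag couple has the higher reduction potential and acts as the cathode, so E°_cell = +0.80 − (-0.14) = 0.94 V.
Balancing electrons gives n = 2; the reaction quotient is Q = [Sn²⁺]/[Ag⁺]^2 = 3.29 × 10^5.
E = E° − (RT/nF) ln Q = 0.94 − (8.314×353)/(2×96500) × (12.705) = 0.940 − 0.193 = 0.747 V.

0.747 V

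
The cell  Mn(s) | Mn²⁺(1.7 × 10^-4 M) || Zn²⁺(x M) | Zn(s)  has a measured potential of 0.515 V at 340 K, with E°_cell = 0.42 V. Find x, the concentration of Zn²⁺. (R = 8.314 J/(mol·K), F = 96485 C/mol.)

From the Nernst equation, ln Q = nF(E° − E)/RT = 2×96485×(0.42 − 0.515)/(8.314×340) = -6.485, so Q = 0.00153.
With Q = [Mn²⁺]/[Zn²⁺] and the known concentrations, [Zn²⁺] in the denominator gives [Zn²⁺] = 0.11 M.

0.11 M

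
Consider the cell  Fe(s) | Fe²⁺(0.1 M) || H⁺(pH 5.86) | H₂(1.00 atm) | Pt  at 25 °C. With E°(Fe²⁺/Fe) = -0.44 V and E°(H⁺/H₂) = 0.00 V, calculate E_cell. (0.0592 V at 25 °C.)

The hydrogen couple is the cathode, so E°_cell = 0.44 V; n = 2.
[H⁺] = 10^(−5.86) = 1.4 × 10^-6 M, and Q = [Fe²⁺]·P(H₂) / [H⁺]^2 = 5.25 × 10^10.
E = E° − (0.0592/2) log Q = 0.44 − (0.0592/2)(10.720) = 0.123 V.

0.12 V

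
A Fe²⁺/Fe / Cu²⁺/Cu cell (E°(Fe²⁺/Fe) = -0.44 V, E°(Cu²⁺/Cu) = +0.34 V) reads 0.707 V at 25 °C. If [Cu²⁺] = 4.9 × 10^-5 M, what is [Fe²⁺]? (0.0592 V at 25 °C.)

0.014 M

From the Nernst equation, log Q = n(E° − E)/0.0592 = 2(0.78 − 0.707)/0.0592 = 2.466, so Q = 293.
With Q = [Fe²⁺]/[Cu²⁺] and the known concentrations, [Fe²⁺] in the numerator gives [Fe²⁺] = 0.014 M.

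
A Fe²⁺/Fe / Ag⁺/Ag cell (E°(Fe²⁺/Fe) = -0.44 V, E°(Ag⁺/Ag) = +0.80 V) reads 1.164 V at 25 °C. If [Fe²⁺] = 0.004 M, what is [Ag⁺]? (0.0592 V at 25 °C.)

0.0033 M

From the Nernst equation, log Q = n(E° − E)/0.0592 = 2(1.24 − 1.164)/0.0592 = 2.568, so Q = 369.
With Q = [Fe²⁺]/[Ag⁺]^2 and the known concentrations, [Ag⁺]^2 in the denominator gives [Ag⁺] = 0.0033 M.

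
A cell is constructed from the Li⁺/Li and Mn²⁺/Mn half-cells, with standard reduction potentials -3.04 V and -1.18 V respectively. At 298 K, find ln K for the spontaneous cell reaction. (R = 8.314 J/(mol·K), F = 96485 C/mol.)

E°_cell = -1.18 − (-3.04) = 1.86 V, with n = 2 electrons transferred.
At equilibrium E = 0, so the Nernst equation gives ln K = nFE°/RT = (2)(96485)(1.86)/((8.314)(298)) = 144.87.

ln K = 144.9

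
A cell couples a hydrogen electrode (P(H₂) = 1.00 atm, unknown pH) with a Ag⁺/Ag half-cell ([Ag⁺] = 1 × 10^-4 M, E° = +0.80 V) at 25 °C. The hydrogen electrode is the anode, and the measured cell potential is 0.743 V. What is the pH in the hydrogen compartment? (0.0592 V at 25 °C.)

pH = 3.04

E°_cell = 0.80 V and n = 2.
log Q = n(E° − E)/0.0592 = 2×(0.80 − 0.743)/0.0592 = 1.926.
With Q = [H⁺]^2 / ([Ag⁺]^2·P(H₂)), solving for [H⁺] gives log[H⁺] = -3.037, so pH = 3.04.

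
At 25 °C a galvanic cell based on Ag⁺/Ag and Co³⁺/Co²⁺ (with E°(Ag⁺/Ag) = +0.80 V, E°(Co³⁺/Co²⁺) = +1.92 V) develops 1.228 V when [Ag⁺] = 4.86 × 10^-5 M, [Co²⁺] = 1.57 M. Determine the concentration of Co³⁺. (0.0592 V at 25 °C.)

0.0051 M

From the Nernst equation, log Q = n(E° − E)/0.0592 = 1(1.12 − 1.228)/0.0592 = -1.824, so Q = 0.0150.
With Q = [Ag⁺]·[Co²⁺]/[Co³⁺] and the known concentrations, [Co³⁺] in the denominator gives [Co³⁺] = 0.0051 M.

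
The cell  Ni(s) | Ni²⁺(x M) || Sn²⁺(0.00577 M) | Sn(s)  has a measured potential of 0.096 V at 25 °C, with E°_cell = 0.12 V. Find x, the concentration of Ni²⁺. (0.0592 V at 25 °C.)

0.037 M

From the Nernst equation, log Q = n(E° − E)/0.0592 = 2(0.12 − 0.096)/0.0592 = 0.811, so Q = 6.47.
With Q = [Ni²⁺]/[Sn²⁺] and the known concentrations, [Ni²⁺] in the numerator gives [Ni²⁺] = 0.037 M.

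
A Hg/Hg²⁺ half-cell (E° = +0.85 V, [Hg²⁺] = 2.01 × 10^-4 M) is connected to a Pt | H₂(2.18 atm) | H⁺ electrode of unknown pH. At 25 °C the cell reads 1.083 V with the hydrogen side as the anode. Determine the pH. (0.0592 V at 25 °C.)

E°_cell = 0.85 V and n = 2.
log Q = n(E° − E)/0.0592 = 2×(0.85 − 1.083)/0.0592 = -7.872.
With Q = [H⁺]^2 / ([Hg²⁺]·P(H₂)), solving for [H⁺] gives log[H⁺] = -5.615, so pH = 5.61.

pH = 5.61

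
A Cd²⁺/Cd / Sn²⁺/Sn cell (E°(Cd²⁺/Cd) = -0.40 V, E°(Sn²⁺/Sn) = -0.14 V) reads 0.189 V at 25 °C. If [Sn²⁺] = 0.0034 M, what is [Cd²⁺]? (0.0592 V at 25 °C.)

0.85 M

From the Nernst equation, log Q = n(E° − E)/0.0592 = 2(0.26 − 0.189)/0.0592 = 2.399, so Q = 250.
With Q = [Cd²⁺]/[Sn²⁺] and the known concentrations, [Cd²⁺] in the numerator gives [Cd²⁺] = 0.85 M.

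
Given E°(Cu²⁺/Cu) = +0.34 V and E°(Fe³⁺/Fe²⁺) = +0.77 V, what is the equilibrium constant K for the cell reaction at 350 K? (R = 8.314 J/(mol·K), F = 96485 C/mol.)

E°_cell = +0.77 − (+0.34) = 0.43 V, with n = 2 electrons transferred.
At equilibrium E = 0, so the Nernst equation gives ln K = nFE°/RT = (2)(96485)(0.43)/((8.314)(350)) = 28.52.
K = e^28.52 = 2.4 × 10^12.

2.4 × 10^12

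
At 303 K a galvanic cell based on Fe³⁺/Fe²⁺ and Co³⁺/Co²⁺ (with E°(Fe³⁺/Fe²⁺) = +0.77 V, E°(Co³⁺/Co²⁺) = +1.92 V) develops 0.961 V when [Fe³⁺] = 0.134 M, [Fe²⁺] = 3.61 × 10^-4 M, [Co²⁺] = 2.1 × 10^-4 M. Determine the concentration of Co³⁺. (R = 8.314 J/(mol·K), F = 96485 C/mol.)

From the Nernst equation, ln Q = nF(E° − E)/RT = 1×96485×(1.15 − 0.961)/(8.314×303) = 7.239, so Q = 1390.
With Q = [Fe³⁺]·[Co²⁺]/([Fe²⁺]·[Co³⁺]) and the known concentrations, [Co³⁺] in the denominator gives [Co³⁺] = 5.6 × 10^-5 M.

5.6 × 10^-5 M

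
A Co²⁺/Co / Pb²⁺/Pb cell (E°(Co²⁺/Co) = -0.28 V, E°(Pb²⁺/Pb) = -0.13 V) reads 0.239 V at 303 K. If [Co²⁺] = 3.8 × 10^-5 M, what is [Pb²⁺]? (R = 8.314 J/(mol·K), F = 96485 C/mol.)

0.035 M

From the Nernst equation, ln Q = nF(E° − E)/RT = 2×96485×(0.15 − 0.239)/(8.314×303) = -6.818, so Q = 0.00109.
With Q = [Co²⁺]/[Pb²⁺] and the known concentrations, [Pb²⁺] in the denominator gives [Pb²⁺] = 0.035 M.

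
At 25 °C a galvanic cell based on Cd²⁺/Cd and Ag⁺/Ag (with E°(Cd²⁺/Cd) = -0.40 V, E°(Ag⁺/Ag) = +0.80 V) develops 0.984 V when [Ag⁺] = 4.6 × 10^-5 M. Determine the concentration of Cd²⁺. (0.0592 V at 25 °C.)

From the Nernst equation, log Q = n(E° − E)/0.0592 = 2(1.20 − 0.984)/0.0592 = 7.297, so Q = 1.98 × 10^7.
With Q = [Cd²⁺]/[Ag⁺]^2 and the known concentrations, [Cd²⁺] in the numerator gives [Cd²⁺] = 0.042 M.

0.042 M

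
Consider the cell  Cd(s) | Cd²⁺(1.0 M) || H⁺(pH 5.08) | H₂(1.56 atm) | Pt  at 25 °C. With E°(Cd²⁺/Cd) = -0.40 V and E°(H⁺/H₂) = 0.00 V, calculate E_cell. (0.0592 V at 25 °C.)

The hydrogen couple is the cathode, so E°_cell = 0.40 V; n = 2.
[H⁺] = 10^(−5.08) = 8.3 × 10^-6 M, and Q = [Cd²⁺]·P(H₂) / [H⁺]^2 = 2.25 × 10^10.
E = E° − (0.0592/2) log Q = 0.40 − (0.0592/2)(10.353) = 0.094 V.

0.094 V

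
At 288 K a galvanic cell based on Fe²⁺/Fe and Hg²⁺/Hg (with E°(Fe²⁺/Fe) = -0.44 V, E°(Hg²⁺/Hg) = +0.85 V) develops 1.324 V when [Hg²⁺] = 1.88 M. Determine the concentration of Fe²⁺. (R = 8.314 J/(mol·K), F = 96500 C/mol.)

From the Nernst equation, ln Q = nF(E° − E)/RT = 2×96500×(1.29 − 1.324)/(8.314×288) = -2.741, so Q = 0.0645.
With Q = [Fe²⁺]/[Hg²⁺] and the known concentrations, [Fe²⁺] in the numerator gives [Fe²⁺] = 0.12 M.

0.12 M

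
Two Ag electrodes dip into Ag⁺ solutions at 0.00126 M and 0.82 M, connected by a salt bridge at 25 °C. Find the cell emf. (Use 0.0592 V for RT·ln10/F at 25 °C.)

Both half-cells are Ag⁺/Ag, so E°_cell = 0. The concentrated side is the cathode; the cell reaction moves Ag⁺ from high to low concentration with n = 1.
Q = [Ag⁺]_dilute/[Ag⁺]_conc = 0.00126/0.82 = 0.00154.
E = 0 − (0.0592/1) log Q = −(0.0592/1)(-2.813) = 0.1665 V.

0.17 V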